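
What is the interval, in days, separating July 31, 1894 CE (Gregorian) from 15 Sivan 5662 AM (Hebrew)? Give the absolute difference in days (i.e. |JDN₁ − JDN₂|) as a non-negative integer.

JDN of the first date = 2413041.
JDN of the second date = 2415921.
|2415921 − 2413041| = 2880.

2880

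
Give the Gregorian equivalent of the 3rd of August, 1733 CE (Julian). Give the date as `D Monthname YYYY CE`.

14 August 1733 CE

For dates in this range the Gregorian date is 11 days ahead of the Julian.
3 August 1733 Julian + 11 days → 14 August 1733 Gregorian.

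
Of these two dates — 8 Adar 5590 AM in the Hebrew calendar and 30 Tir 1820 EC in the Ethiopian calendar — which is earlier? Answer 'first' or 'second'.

First date → JDN 2389515; second date → JDN 2388760.
JDN 2388760 < JDN 2389515, so the second date is earlier.

second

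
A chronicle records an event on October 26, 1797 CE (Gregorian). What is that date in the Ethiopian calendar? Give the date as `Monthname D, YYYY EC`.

Tikimt 18, 1790 EC

Both dates share Julian Day Number 2377700; in the Ethiopian calendar that is 18 Tikimt 1790 EC.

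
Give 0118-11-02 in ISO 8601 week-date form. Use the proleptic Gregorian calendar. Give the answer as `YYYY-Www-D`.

0118-W44-3

The weekday is Wednesday (ISO weekday 3).
That Wednesday belongs to ISO week 44 of ISO year 118.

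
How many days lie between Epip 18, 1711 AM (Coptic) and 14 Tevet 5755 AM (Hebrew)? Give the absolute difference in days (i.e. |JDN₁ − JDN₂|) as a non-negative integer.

220

JDN of the first date = 2449924.
JDN of the second date = 2449704.
|2449704 − 2449924| = 220.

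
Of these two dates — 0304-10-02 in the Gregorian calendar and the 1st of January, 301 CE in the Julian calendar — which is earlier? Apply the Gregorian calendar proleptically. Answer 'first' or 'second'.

second

First date → JDN 1832368; second date → JDN 1830999.
JDN 1830999 < JDN 1832368, so the second date is earlier.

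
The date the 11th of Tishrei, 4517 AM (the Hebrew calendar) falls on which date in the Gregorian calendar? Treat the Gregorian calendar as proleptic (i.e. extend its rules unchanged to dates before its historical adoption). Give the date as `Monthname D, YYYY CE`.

September 13, 756 CE

Both dates share Julian Day Number 1997439; in the Gregorian calendar that is 13 September 756 CE.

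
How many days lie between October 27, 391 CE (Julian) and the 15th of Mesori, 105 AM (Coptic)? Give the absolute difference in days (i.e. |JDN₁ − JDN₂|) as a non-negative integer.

810

JDN of the first date = 1864170.
JDN of the second date = 1863360.
|1863360 − 1864170| = 810.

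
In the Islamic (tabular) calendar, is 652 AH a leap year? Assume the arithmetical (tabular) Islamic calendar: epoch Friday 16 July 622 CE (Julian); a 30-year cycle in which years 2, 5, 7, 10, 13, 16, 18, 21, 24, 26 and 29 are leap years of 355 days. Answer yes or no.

Year 652 AH is year 22 of its 30-year cycle; leap positions are 2, 5, 7, 10, 13, 16, 18, 21, 24, 26, 29, so it is a common year (354 days).

no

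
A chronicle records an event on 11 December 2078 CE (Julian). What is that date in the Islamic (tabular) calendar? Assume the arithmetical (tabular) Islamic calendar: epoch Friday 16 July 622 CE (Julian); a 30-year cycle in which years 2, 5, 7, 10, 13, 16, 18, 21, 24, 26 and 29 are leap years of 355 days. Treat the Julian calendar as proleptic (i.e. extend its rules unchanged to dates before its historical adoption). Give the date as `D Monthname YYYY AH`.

Julian Day Number of the source date = 2480392.
Converting JDN 2480392 to the tabular Islamic calendar gives 19 Safar 1502 AH.

19 Safar 1502 AH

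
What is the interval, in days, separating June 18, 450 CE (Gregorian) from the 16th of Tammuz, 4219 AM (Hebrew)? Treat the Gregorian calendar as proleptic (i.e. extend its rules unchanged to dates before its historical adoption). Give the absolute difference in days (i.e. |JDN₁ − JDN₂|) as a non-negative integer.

First date → JDN 1885588; second date → JDN 1888891.
The interval is |1885588 − 1888891| = 3303 days.

3303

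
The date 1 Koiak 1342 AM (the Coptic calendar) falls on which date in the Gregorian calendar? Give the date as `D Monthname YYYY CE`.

7 December 1625 CE

Both dates share Julian Day Number 2314920; in the Gregorian calendar that is 7 December 1625 CE.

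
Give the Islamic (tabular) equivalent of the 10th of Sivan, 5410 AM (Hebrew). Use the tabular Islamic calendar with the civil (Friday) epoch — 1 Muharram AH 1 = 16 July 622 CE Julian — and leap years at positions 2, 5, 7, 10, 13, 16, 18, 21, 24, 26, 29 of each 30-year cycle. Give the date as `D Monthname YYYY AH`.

9 Jumada al-Thani 1060 AH

Julian Day Number of the source date = 2323870.
Converting JDN 2323870 to the tabular Islamic calendar gives 9 Jumada al-Thani 1060 AH.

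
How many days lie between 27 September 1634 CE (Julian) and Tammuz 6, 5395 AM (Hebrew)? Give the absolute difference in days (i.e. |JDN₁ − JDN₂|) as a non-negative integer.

258

First date → JDN 2318146; second date → JDN 2318404.
The interval is |2318146 − 2318404| = 258 days.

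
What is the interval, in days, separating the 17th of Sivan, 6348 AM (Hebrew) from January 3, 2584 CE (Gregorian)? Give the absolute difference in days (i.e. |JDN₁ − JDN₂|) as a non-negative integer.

First date → JDN 2666462; second date → JDN 2664849.
The interval is |2666462 − 2664849| = 1613 days.

1613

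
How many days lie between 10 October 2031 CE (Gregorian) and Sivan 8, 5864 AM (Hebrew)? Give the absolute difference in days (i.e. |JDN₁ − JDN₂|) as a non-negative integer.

First date → JDN 2463150; second date → JDN 2489682.
The interval is |2463150 − 2489682| = 26532 days.

26532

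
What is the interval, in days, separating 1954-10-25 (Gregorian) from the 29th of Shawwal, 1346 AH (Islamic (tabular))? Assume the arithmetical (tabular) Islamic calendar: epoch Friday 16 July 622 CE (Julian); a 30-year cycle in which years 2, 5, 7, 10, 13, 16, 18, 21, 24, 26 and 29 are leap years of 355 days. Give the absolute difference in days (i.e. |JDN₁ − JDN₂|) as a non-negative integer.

9684

JDN of the first date = 2435041.
JDN of the second date = 2425357.
|2425357 − 2435041| = 9684.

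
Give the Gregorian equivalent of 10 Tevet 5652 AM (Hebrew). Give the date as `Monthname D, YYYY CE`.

Julian Day Number of the source date = 2412108.
Converting JDN 2412108 to the Gregorian calendar gives 10 January 1892 CE.

January 10, 1892 CE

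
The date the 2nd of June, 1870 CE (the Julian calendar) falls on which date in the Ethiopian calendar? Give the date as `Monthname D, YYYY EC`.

Sene 8, 1862 EC

Julian Day Number of the source date = 2404228.
Converting JDN 2404228 to the Ethiopian calendar gives 8 Sene 1862 EC.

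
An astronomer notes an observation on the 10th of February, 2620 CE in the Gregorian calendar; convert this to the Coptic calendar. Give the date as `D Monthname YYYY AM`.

27 Tobi 2336 AM

Both dates share Julian Day Number 2678035; in the Coptic calendar that is 27 Tobi 2336 AM.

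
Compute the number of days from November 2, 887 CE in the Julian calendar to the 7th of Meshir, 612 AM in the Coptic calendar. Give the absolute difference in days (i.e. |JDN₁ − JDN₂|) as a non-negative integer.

3014

JDN of the first date = 2045340.
JDN of the second date = 2048354.
|2048354 − 2045340| = 3014.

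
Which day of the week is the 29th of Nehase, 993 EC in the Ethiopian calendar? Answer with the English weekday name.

Friday

In the proleptic Gregorian calendar this is 28 August 1001 (JDN 2086907).
JDN 2086907 mod 7 = 4, and JDN 0 was a Monday, so this is a Friday.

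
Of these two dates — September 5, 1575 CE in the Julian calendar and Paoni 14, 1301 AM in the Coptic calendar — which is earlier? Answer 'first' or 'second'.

first

Converting both to JDN: 2296574 vs 2300138; the smaller is the first.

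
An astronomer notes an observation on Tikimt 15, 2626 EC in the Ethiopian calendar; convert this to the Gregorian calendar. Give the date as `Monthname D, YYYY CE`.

Julian Day Number of the source date = 2683046.
Converting JDN 2683046 to the Gregorian calendar gives 30 October 2633 CE.

October 30, 2633 CE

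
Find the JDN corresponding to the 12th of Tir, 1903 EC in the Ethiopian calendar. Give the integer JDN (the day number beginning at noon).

2419057

Equivalently 20 January 1911 (Gregorian).
JDN 2400001 is 17 November 1858 CE (Gregorian), MJD 0; the target day is +19056 days from there, so JDN = 2419057.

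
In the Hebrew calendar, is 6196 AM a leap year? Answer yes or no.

no

Hebrew year 6196 is year 2 of its 19-year Metonic cycle; leap years are at positions 3, 6, 8, 11, 14, 17, 19, so it is a common year (12 months).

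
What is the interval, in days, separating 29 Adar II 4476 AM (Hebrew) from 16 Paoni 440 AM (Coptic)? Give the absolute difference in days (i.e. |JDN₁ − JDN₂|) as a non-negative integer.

First date → JDN 1982663; second date → JDN 1985660.
The interval is |1982663 − 1985660| = 2997 days.

2997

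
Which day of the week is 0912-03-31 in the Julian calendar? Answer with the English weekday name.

Equivalently 5 April 912 Gregorian, JDN 2054256.
JDN 2054256 mod 7 = 1, and JDN 0 was a Monday, so this is a Tuesday.

Tuesday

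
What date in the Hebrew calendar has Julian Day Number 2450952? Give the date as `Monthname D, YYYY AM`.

Iyar 22, 5758 AM

The Gregorian equivalent of JDN 2450952 is 18 May 1998.
In the Hebrew calendar that day is Iyar 22, 5758 AM.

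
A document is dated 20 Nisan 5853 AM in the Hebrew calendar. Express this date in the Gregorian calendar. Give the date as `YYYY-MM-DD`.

2093-04-16

Both dates share Julian Day Number 2485619; in the Gregorian calendar that is 16 April 2093 CE.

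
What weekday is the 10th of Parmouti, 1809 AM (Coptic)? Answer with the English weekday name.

In the Gregorian calendar this is 18 April 2093 (JDN 2485621).
2485621 ≡ 5 (mod 7); counting from Monday = 0 gives Saturday.

Saturday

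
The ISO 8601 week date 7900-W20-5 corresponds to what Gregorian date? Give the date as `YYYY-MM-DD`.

7900-05-18

ISO week 1 of 7900 is the week containing the first Thursday of 7900.
Week 20, day 5 (Friday) lands on 7900-05-18.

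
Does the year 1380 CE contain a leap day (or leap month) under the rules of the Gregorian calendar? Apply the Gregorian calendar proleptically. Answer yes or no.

yes

1380 is divisible by 4 and not by 100, so it is a leap year.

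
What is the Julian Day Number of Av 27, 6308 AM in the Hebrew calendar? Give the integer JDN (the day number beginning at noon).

2651943

Equivalently 2 September 2548 (Gregorian).
JDN 2400001 is 17 November 1858 CE (Gregorian), MJD 0; the target day is +251942 days from there, so JDN = 2651943.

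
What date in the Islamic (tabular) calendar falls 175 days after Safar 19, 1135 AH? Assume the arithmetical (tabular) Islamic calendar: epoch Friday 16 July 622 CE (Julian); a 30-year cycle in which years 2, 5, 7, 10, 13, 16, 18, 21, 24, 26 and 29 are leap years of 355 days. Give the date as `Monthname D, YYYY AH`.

The starting date is JDN 2350340; 2350340 + 175 = 2350515.
JDN 2350515 corresponds to Sha'ban 17, 1135 AH.

Sha'ban 17, 1135 AH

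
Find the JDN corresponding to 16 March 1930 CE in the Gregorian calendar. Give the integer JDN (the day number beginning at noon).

2426052

JDN 2299161 is 15 October 1582 CE (Gregorian); the target day is +126891 days from there, so JDN = 2426052.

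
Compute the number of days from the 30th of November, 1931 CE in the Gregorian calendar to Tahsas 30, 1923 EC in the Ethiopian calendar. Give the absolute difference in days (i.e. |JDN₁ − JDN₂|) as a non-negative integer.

326

First date → JDN 2426676; second date → JDN 2426350.
The interval is |2426676 − 2426350| = 326 days.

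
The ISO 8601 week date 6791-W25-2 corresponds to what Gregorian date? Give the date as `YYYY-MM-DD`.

6791-06-18

ISO week 1 of 6791 is the week containing the first Thursday of 6791.
Week 25, day 2 (Tuesday) lands on 6791-06-18.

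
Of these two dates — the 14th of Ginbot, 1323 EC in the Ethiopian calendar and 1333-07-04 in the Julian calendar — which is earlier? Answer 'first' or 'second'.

first

First date → JDN 2207334; second date → JDN 2208121.
JDN 2207334 < JDN 2208121, so the first date is earlier.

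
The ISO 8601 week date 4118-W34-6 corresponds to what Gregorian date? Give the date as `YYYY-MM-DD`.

4118-08-27

ISO week 1 of 4118 is the week containing the first Thursday of 4118.
Week 34, day 6 (Saturday) lands on 4118-08-27.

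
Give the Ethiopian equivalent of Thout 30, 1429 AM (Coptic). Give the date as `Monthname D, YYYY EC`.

The source date corresponds to 8 October 1712 in the Gregorian calendar (JDN 2346636).
That day falls on 30 Meskerem 1705 EC in the Ethiopian calendar.

Meskerem 30, 1705 EC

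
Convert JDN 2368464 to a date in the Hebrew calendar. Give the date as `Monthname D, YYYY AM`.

Tammuz 12, 5532 AM

JDN 2368464 is 13 July 1772 in the Gregorian calendar.
In the Hebrew calendar that day is Tammuz 12, 5532 AM.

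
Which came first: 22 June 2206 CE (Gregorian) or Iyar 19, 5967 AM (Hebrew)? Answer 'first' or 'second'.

Converting both to JDN: 2526957 vs 2527287; the smaller is the first.

first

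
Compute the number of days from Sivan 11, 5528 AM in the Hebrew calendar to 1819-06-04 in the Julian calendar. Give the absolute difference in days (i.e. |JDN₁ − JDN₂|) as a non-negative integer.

18646

First date → JDN 2366956; second date → JDN 2385602.
The interval is |2366956 − 2385602| = 18646 days.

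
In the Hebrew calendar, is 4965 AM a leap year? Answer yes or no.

yes

Hebrew year 4965 is year 6 of its 19-year Metonic cycle; leap years are at positions 3, 6, 8, 11, 14, 17, 19, so it is a leap year (13 months).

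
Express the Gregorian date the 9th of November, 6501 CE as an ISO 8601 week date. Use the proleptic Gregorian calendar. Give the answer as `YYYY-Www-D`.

6501-W45-3

The weekday is Wednesday (ISO weekday 3).
That Wednesday belongs to ISO week 45 of ISO year 6501.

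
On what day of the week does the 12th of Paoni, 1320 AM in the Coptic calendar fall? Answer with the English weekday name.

Wednesday

In the Gregorian calendar this is 16 June 1604 (JDN 2307076).
Since JDN mod 7 = 2 (0 = Monday), the day is Wednesday.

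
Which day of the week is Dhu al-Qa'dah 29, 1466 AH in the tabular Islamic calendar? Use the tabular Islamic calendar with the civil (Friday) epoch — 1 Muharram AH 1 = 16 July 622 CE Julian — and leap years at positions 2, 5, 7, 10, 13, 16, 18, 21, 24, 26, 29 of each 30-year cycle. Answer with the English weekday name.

Equivalently 21 October 2044 Gregorian, JDN 2467910.
2467910 ≡ 4 (mod 7); counting from Monday = 0 gives Friday.

Friday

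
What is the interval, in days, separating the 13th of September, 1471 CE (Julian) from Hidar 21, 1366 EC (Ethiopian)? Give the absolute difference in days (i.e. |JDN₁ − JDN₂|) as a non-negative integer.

35729

First date → JDN 2258596; second date → JDN 2222867.
The interval is |2258596 − 2222867| = 35729 days.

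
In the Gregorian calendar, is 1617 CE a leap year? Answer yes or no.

1617 is not divisible by 4, so it is a common year.

no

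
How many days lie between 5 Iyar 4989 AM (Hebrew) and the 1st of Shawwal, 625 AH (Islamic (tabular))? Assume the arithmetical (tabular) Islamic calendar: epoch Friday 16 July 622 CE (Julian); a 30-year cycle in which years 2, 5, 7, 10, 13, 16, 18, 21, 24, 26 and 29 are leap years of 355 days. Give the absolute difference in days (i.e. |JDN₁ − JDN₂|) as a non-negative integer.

239

First date → JDN 2170070; second date → JDN 2169831.
The interval is |2170070 − 2169831| = 239 days.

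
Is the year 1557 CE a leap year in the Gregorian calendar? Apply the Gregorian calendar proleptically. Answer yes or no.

1557 is not divisible by 4, so it is a common year.

no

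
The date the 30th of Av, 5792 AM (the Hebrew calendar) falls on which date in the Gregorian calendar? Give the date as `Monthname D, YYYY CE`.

Julian Day Number of the source date = 2463452.
Converting JDN 2463452 to the Gregorian calendar gives 7 August 2032 CE.

August 7, 2032 CE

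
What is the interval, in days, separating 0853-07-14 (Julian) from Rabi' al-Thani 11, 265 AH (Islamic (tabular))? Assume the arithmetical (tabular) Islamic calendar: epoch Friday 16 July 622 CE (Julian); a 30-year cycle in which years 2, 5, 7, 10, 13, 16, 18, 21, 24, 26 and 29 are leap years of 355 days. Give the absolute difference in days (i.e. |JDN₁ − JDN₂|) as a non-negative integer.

JDN of the first date = 2032811.
JDN of the second date = 2042092.
|2042092 − 2032811| = 9281.

9281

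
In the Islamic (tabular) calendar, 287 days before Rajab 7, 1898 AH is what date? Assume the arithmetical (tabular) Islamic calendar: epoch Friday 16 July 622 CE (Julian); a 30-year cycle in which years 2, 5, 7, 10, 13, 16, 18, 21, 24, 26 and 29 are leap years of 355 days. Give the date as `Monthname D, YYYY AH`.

The starting date is JDN 2620857; 2620857 − 287 = 2620570.
JDN 2620570 corresponds to Ramadan 16, 1897 AH.

Ramadan 16, 1897 AH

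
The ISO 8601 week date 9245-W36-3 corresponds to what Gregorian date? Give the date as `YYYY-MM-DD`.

9245-09-06

ISO week 1 of 9245 is the week containing the first Thursday of 9245.
Week 36, day 3 (Wednesday) lands on 9245-09-06.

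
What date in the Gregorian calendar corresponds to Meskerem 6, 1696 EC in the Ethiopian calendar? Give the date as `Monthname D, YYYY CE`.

September 15, 1703 CE

Both dates share Julian Day Number 2343325; in the Gregorian calendar that is 15 September 1703 CE.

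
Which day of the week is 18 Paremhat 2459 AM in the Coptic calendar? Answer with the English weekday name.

In the Gregorian calendar this is 2 April 2743 (JDN 2723011).
Since JDN mod 7 = 4 (0 = Monday), the day is Friday.

Friday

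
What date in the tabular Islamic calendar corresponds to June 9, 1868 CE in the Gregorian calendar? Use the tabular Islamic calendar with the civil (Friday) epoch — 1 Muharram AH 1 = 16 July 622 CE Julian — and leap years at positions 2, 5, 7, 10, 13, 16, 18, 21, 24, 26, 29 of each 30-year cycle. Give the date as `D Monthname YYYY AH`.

Julian Day Number of the source date = 2403493.
Converting JDN 2403493 to the tabular Islamic calendar gives 17 Safar 1285 AH.

17 Safar 1285 AH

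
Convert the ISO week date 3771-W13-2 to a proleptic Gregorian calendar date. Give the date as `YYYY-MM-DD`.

3771-03-26

ISO week 1 of 3771 is the week containing the first Thursday of 3771.
Week 13, day 2 (Tuesday) lands on 3771-03-26.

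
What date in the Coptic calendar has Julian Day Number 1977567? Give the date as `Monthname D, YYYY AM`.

JDN 1977567 is 18 April 702 in the proleptic Gregorian calendar.
In the Coptic calendar that day is Parmouti 19, 418 AM.

Parmouti 19, 418 AM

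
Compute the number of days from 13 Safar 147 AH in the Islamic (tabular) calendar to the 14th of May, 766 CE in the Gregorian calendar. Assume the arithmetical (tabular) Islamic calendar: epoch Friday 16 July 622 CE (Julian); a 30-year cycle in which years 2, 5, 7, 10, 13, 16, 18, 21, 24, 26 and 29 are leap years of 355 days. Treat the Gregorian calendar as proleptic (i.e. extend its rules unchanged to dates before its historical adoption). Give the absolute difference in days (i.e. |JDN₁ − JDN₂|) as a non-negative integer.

JDN of the first date = 2000220.
JDN of the second date = 2000969.
|2000969 − 2000220| = 749.

749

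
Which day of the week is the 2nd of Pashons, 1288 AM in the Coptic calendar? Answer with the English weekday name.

In the proleptic Gregorian calendar this is 7 May 1572 (JDN 2295348).
JDN 2295348 mod 7 = 6, and JDN 0 was a Monday, so this is a Sunday.

Sunday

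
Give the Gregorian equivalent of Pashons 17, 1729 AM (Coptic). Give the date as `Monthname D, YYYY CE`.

May 25, 2013 CE

Both dates share Julian Day Number 2456438; in the Gregorian calendar that is 25 May 2013 CE.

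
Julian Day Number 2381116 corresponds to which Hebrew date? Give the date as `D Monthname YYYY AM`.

25 Adar I 5567 AM

The Gregorian equivalent of JDN 2381116 is 5 March 1807.
In the Hebrew calendar that day is 25 Adar I 5567 AM.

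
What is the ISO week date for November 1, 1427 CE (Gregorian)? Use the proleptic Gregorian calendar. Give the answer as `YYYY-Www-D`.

The weekday is Thursday (ISO weekday 4).
That Thursday belongs to ISO week 44 of ISO year 1427.

1427-W44-4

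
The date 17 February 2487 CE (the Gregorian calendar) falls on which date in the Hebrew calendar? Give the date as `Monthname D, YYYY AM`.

Shevat 24, 6247 AM

Julian Day Number of the source date = 2629466.
Converting JDN 2629466 to the Hebrew calendar gives 24 Shevat 6247 AM.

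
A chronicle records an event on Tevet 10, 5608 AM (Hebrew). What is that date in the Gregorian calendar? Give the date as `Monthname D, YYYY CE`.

December 17, 1847 CE

Julian Day Number of the source date = 2396013.
Converting JDN 2396013 to the Gregorian calendar gives 17 December 1847 CE.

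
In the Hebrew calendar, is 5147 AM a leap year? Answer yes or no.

Hebrew year 5147 is year 17 of its 19-year Metonic cycle; leap years are at positions 3, 6, 8, 11, 14, 17, 19, so it is a leap year (13 months).

yes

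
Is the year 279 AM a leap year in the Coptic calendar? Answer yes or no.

279 mod 4 = 3; in the Coptic calendar a year is leap when year mod 4 = 3, so it is a leap year.

yes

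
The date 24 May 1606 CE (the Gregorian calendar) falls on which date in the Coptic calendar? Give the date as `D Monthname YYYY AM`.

Both dates share Julian Day Number 2307783; in the Coptic calendar that is 19 Pashons 1322 AM.

19 Pashons 1322 AM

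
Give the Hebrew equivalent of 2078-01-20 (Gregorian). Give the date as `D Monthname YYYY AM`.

6 Shevat 5838 AM

Julian Day Number of the source date = 2480054.
Converting JDN 2480054 to the Hebrew calendar gives 6 Shevat 5838 AM.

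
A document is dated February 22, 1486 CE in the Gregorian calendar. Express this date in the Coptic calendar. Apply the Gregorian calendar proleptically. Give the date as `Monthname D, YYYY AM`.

Meshir 19, 1202 AM

Both dates share Julian Day Number 2263863; in the Coptic calendar that is 19 Meshir 1202 AM.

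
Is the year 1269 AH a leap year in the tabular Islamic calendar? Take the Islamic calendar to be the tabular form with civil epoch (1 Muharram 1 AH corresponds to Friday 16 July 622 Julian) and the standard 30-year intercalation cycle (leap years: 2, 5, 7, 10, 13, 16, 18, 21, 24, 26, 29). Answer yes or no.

no

Year 1269 AH is year 9 of its 30-year cycle; leap positions are 2, 5, 7, 10, 13, 16, 18, 21, 24, 26, 29, so it is a common year (354 days).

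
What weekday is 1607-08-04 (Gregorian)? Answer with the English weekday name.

Saturday

JDN 2308220 mod 7 = 5, and JDN 0 was a Monday, so this is a Saturday.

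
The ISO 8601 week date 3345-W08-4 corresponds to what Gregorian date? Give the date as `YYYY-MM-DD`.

ISO week 1 of 3345 is the week containing the first Thursday of 3345.
Week 8, day 4 (Thursday) lands on 3345-02-25.

3345-02-25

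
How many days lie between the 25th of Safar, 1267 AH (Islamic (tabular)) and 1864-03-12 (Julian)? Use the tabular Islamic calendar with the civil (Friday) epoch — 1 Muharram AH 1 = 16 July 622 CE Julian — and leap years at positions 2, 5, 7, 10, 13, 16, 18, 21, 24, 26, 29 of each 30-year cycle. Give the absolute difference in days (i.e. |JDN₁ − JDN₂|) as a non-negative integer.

JDN of the first date = 2397122.
JDN of the second date = 2401955.
|2401955 − 2397122| = 4833.

4833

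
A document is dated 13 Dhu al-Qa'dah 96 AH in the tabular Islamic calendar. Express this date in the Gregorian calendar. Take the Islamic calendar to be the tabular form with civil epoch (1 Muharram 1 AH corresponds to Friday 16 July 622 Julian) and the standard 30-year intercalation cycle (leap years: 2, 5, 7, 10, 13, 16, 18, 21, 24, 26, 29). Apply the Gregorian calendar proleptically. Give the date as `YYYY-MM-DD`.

Both dates share Julian Day Number 1982412; in the Gregorian calendar that is 24 July 715 CE.

0715-07-24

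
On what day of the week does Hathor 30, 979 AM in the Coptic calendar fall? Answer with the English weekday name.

Sunday

In the proleptic Gregorian calendar this is 3 December 1262 (JDN 2182333).
Since JDN mod 7 = 6 (0 = Monday), the day is Sunday.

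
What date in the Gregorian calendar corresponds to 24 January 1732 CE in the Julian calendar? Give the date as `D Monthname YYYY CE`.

4 February 1732 CE

The Julian–Gregorian offset here is 11 days (Julian trailing).
24 January 1732 Julian + 11 days → 4 February 1732 Gregorian.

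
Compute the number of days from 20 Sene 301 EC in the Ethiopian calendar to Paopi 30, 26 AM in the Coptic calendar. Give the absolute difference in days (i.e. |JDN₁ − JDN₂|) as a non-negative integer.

135

JDN of the first date = 1834085.
JDN of the second date = 1834220.
|1834220 − 1834085| = 135.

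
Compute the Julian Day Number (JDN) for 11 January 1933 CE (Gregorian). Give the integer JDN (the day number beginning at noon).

JDN 2400001 is 17 November 1858 CE (Gregorian), MJD 0; the target day is +27083 days from there, so JDN = 2427084.

2427084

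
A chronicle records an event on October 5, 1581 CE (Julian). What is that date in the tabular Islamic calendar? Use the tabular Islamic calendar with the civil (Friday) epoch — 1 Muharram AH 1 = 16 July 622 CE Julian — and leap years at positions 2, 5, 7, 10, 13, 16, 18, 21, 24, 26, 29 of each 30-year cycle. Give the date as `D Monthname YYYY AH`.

Both dates share Julian Day Number 2298796; in the tabular Islamic calendar that is 7 Ramadan 989 AH.

7 Ramadan 989 AH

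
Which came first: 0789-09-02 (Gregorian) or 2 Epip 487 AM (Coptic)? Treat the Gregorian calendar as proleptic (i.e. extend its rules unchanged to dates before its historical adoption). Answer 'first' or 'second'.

second

First date → JDN 2009481; second date → JDN 2002842.
JDN 2002842 < JDN 2009481, so the second date is earlier.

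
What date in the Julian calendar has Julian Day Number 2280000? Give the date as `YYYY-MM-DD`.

JDN 2280000 is 30 April 1530 in the proleptic Gregorian calendar.
In the Julian calendar that day is 1530-04-20.

1530-04-20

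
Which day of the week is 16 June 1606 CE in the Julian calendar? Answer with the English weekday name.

This is JDN 2307816 (26 June 1606 Gregorian).
Since JDN mod 7 = 0 (0 = Monday), the day is Monday.

Monday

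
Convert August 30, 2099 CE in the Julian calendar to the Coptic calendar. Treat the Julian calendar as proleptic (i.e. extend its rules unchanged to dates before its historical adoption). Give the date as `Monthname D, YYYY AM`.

Thout 1, 1816 AM

Julian Day Number of the source date = 2487959.
Converting JDN 2487959 to the Coptic calendar gives 1 Thout 1816 AM.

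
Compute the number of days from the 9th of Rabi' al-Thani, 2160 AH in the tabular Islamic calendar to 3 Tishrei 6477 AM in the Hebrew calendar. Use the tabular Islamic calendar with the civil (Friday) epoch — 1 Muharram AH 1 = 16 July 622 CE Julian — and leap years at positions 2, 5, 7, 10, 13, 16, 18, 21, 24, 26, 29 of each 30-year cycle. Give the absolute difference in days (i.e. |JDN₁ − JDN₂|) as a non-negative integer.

First date → JDN 2713615; second date → JDN 2713312.
The interval is |2713615 − 2713312| = 303 days.

303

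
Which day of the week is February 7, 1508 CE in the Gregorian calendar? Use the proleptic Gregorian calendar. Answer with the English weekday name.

2271882 ≡ 4 (mod 7); counting from Monday = 0 gives Friday.

Friday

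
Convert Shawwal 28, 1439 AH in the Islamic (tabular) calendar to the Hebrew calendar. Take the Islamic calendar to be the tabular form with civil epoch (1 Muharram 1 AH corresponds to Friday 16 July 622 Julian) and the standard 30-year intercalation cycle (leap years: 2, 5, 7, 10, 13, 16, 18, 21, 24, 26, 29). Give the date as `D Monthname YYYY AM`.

Both dates share Julian Day Number 2458312; in the Hebrew calendar that is 29 Tammuz 5778 AM.

29 Tammuz 5778 AM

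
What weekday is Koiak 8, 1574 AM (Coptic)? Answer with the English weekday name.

Wednesday

In the Gregorian calendar this is 16 December 1857 (JDN 2399665).
2399665 ≡ 2 (mod 7); counting from Monday = 0 gives Wednesday.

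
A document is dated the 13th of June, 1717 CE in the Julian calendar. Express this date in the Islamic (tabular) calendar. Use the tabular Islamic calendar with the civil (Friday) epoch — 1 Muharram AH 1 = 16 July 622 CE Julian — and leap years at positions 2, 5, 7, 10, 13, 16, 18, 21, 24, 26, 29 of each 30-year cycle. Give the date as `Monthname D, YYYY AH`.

Julian Day Number of the source date = 2348356.
Converting JDN 2348356 to the tabular Islamic calendar gives 14 Rajab 1129 AH.

Rajab 14, 1129 AH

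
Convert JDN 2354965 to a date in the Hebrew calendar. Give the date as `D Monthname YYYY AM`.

The Gregorian equivalent of JDN 2354965 is 29 July 1735.
In the Hebrew calendar that day is 10 Av 5495 AM.

10 Av 5495 AM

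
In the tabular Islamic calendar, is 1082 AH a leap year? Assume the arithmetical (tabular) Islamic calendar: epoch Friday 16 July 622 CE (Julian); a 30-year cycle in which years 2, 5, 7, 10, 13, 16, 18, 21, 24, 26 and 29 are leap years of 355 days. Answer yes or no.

Year 1082 AH is year 2 of its 30-year cycle; leap positions are 2, 5, 7, 10, 13, 16, 18, 21, 24, 26, 29, so it is a leap year (355 days).

yes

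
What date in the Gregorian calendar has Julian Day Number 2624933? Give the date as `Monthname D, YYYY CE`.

JDN 2451545 is 1 Jan 2000; 2624933 is +173388 days from there.

September 20, 2474 CE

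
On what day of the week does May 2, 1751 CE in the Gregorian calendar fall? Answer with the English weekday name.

Sunday

Since JDN mod 7 = 6 (0 = Monday), the day is Sunday.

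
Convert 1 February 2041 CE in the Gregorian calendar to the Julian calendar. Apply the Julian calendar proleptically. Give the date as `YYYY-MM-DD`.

2041-01-19

At this point the Julian calendar is 13 days behind the Gregorian.
1 February 2041 Gregorian − 13 days → 19 January 2041 Julian.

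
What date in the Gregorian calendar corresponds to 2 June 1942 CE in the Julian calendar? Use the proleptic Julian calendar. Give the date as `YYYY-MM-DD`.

For dates in this range the Gregorian date is 13 days ahead of the Julian.
2 June 1942 Julian + 13 days → 15 June 1942 Gregorian.

1942-06-15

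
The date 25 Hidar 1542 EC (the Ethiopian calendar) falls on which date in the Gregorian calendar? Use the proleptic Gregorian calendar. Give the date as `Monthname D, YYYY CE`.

December 1, 1549 CE

Julian Day Number of the source date = 2287155.
Converting JDN 2287155 to the Gregorian calendar gives 1 December 1549 CE.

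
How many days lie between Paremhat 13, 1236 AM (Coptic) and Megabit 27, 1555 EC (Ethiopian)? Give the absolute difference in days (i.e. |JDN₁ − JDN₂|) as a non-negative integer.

15719

First date → JDN 2276306; second date → JDN 2292025.
The interval is |2276306 − 2292025| = 15719 days.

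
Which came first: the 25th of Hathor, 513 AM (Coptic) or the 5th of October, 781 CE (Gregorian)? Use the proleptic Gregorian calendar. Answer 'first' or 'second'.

First date → JDN 2012122; second date → JDN 2006592.
JDN 2006592 < JDN 2012122, so the second date is earlier.

second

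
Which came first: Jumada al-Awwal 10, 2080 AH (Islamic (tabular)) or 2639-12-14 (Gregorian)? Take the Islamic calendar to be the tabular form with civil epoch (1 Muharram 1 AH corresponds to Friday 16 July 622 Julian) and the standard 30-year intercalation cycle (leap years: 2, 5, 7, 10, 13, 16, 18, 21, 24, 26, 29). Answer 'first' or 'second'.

First date → JDN 2685295; second date → JDN 2685282.
JDN 2685282 < JDN 2685295, so the second date is earlier.

second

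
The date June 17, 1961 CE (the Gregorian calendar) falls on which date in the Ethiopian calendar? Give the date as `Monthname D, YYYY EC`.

Sene 10, 1953 EC

Both dates share Julian Day Number 2437468; in the Ethiopian calendar that is 10 Sene 1953 EC.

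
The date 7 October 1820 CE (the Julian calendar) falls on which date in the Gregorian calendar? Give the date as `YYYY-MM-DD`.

At this point the Julian calendar is 12 days behind the Gregorian.
7 October 1820 Julian + 12 days → 19 October 1820 Gregorian.

1820-10-19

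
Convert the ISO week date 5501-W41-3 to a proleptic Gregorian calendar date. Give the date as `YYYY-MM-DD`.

ISO week 1 of 5501 is the week containing the first Thursday of 5501.
Week 41, day 3 (Wednesday) lands on 5501-10-09.

5501-10-09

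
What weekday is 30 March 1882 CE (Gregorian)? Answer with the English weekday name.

Thursday

Since JDN mod 7 = 3 (0 = Monday), the day is Thursday.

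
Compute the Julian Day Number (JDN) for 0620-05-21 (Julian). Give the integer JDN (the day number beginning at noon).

In the proleptic Gregorian calendar the same day is 24 May 620.
JDN 2400001 is 17 November 1858 CE (Gregorian), MJD 0; the target day is −452347 days from there, so JDN = 1947654.

1947654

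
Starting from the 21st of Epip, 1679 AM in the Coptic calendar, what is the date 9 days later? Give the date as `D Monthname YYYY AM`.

30 Epip 1679 AM

JDN of the 21st of Epip, 1679 AM = 2438239.
2438239 + 9 = 2438248.
JDN 2438248 in the Coptic calendar is 30 Epip 1679 AM.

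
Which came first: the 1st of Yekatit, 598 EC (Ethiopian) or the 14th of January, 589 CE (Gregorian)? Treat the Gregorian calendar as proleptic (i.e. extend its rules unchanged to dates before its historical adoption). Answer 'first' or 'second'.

second

First date → JDN 1942425; second date → JDN 1936202.
JDN 1936202 < JDN 1942425, so the second date is earlier.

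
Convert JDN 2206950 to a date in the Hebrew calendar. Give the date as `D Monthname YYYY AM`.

JDN 2206950 is 28 April 1330 in the proleptic Gregorian calendar.
In the Hebrew calendar that day is 30 Nisan 5090 AM.

30 Nisan 5090 AM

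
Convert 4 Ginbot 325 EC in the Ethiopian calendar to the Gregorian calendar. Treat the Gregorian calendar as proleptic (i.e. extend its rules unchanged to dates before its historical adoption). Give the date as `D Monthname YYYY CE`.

Both dates share Julian Day Number 1842805; in the Gregorian calendar that is 30 April 333 CE.

30 April 333 CE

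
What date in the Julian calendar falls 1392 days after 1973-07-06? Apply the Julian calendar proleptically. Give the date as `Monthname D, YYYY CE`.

April 28, 1977 CE

JDN of 1973-07-06 = 2441883.
2441883 + 1392 = 2443275.
JDN 2443275 in the Julian calendar is April 28, 1977 CE.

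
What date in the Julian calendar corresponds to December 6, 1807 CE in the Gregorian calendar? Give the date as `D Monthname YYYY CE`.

24 November 1807 CE

At this point the Julian calendar is 12 days behind the Gregorian.
6 December 1807 Gregorian − 12 days → 24 November 1807 Julian.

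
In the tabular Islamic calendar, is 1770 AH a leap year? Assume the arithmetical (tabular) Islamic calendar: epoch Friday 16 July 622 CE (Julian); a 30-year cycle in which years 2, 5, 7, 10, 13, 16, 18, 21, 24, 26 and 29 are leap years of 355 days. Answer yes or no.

no

Year 1770 AH is year 30 of its 30-year cycle; leap positions are 2, 5, 7, 10, 13, 16, 18, 21, 24, 26, 29, so it is a common year (354 days).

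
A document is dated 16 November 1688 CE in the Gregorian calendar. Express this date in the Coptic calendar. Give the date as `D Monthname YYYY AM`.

10 Hathor 1405 AM

Both dates share Julian Day Number 2337910; in the Coptic calendar that is 10 Hathor 1405 AM.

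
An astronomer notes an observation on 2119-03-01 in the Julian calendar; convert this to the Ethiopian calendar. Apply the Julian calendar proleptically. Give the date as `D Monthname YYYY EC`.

The source date corresponds to 15 March 2119 in the Gregorian calendar (JDN 2495082).
That day falls on 5 Megabit 2111 EC in the Ethiopian calendar.

5 Megabit 2111 EC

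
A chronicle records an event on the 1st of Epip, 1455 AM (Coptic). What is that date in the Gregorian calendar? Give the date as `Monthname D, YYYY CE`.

Julian Day Number of the source date = 2356403.
Converting JDN 2356403 to the Gregorian calendar gives 6 July 1739 CE.

July 6, 1739 CE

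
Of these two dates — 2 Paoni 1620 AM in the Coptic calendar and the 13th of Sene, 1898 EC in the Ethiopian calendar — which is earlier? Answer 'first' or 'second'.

first

First date → JDN 2416641; second date → JDN 2417382.
JDN 2416641 < JDN 2417382, so the first date is earlier.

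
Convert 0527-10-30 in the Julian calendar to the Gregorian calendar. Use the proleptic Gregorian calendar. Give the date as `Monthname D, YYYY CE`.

November 1, 527 CE

The Julian–Gregorian offset here is 2 days (Julian trailing).
30 October 527 Julian + 2 days → 1 November 527 Gregorian.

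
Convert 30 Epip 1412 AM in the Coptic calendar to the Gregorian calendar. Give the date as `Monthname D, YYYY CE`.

August 3, 1696 CE

Julian Day Number of the source date = 2340727.
Converting JDN 2340727 to the Gregorian calendar gives 3 August 1696 CE.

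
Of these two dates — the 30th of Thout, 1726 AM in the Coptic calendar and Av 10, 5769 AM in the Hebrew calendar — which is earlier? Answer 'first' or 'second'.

Converting both to JDN: 2455115 vs 2455044; the smaller is the second.

second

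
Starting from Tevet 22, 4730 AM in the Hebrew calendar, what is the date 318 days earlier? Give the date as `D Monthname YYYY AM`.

29 Adar I 4729 AM

The starting date is JDN 2075354; 2075354 − 318 = 2075036.
JDN 2075036 corresponds to 29 Adar I 4729 AM.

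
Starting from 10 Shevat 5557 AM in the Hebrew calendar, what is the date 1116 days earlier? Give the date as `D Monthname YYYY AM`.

16 Shevat 5554 AM

The starting date is JDN 2377438; 2377438 − 1116 = 2376322.
JDN 2376322 corresponds to 16 Shevat 5554 AM.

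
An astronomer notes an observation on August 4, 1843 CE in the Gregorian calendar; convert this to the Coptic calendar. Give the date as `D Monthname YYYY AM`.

29 Epip 1559 AM

Both dates share Julian Day Number 2394417; in the Coptic calendar that is 29 Epip 1559 AM.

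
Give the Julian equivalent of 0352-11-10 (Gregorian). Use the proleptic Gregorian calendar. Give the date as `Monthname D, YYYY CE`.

November 9, 352 CE

For dates in this range the Gregorian date is 1 day ahead of the Julian.
10 November 352 Gregorian − 1 day → 9 November 352 Julian.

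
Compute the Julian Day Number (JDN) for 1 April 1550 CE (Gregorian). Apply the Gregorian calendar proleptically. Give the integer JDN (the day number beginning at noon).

JDN 2451545 is 1 January 2000 CE (Gregorian); the target day is −164269 days from there, so JDN = 2287276.

2287276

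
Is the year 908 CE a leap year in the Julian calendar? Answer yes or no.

yes

908 mod 4 = 0, so it is a leap year in the Julian calendar.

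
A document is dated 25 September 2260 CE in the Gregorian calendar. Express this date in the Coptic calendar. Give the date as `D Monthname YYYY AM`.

Both dates share Julian Day Number 2546776; in the Coptic calendar that is 13 Thout 1977 AM.

13 Thout 1977 AM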